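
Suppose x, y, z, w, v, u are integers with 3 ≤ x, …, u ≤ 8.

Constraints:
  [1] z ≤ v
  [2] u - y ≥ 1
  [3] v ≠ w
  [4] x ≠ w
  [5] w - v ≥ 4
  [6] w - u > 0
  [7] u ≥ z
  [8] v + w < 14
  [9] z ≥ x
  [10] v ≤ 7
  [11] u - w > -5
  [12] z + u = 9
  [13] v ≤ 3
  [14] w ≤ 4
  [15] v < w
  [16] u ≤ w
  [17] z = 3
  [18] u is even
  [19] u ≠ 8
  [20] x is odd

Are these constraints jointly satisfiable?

Unsatisfiable

From constraints 1 and 13: z ≤ v ≤ 3. From constraints 14 and 16: u ≤ w ≤ 4. Hence z + u ≤ 7. But constraint 12 requires z + u = 9, and 9 > 7. Contradiction.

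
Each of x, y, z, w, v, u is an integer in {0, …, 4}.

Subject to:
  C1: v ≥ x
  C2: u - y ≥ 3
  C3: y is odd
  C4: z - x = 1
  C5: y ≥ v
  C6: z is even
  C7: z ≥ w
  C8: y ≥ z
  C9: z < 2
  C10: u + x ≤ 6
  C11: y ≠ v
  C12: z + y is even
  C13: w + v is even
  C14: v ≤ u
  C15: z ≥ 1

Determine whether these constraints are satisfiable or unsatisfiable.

Constraint 6 makes z even and constraint 3 makes y odd, so z + y must be odd. Constraint 12 says z + y is even — contradiction.

Unsatisfiable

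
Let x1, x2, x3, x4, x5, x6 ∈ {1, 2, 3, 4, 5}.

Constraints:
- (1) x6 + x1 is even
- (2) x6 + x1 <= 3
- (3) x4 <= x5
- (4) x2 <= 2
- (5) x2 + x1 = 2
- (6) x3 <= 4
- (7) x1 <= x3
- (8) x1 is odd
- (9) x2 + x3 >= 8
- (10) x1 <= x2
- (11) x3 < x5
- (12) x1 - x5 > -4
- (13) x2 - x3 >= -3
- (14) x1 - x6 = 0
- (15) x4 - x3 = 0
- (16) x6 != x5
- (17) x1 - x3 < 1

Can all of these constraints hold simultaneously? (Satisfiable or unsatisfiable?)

From constraint 4: x2 ≤ 2. From constraint 6: x3 ≤ 4. Hence x2 + x3 ≤ 6. But constraint 9 requires x2 + x3 ≥ 8, and 8 > 6. Contradiction.

Unsatisfiable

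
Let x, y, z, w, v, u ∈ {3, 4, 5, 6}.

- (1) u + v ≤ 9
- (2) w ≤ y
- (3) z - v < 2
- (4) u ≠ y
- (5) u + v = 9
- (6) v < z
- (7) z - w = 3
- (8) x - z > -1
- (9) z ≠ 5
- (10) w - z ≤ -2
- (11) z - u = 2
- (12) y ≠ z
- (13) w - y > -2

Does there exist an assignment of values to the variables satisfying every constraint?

Satisfiable

Try x = 6, y = 3, z = 6, w = 3, v = 5, u = 4.
Check constraint 1: u + v = 9; constraint 3: z - v = 1; constraint 5: u + v = 9. The remaining constraints are straightforward to verify.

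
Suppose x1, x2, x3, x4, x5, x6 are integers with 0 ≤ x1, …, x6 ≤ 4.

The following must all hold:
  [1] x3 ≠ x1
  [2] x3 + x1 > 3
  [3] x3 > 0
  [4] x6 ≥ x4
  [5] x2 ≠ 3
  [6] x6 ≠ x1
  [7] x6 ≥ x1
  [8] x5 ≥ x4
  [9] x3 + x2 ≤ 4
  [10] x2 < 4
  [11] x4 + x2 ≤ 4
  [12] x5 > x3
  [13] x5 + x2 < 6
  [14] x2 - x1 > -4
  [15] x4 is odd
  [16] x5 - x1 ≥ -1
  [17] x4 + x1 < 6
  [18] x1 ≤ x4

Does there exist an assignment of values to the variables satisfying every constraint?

Take x1 = 2, x2 = 0, x3 = 3, x4 = 3, x5 = 4, x6 = 4. Then constraint 2: x3 + x1 = 5; constraint 9: x3 + x2 = 3, and every other listed constraint is also met.

Satisfiable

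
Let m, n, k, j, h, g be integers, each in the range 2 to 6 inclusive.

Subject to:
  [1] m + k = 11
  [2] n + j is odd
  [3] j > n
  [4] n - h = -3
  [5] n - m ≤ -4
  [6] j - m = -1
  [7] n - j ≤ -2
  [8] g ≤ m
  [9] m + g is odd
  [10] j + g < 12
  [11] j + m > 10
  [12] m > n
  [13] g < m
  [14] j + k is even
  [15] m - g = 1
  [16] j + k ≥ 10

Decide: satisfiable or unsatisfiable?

Take m = 6, n = 2, k = 5, j = 5, h = 5, g = 5. Then constraint 1: m + k = 11; constraint 4: n - h = -3; constraint 5: n - m = -4, and every other listed constraint is also met.

Satisfiable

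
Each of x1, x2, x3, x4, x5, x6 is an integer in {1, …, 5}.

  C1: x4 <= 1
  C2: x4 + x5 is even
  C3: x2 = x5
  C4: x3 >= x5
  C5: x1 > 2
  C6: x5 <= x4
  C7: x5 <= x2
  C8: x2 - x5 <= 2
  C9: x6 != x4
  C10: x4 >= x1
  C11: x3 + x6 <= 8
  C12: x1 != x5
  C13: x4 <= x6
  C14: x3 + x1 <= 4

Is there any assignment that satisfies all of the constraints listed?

From constraint 5: x1 ≥ 3. From constraints 1 and 10: x1 ≤ x4 and x4 ≤ 1, so x1 ≤ 1. But 1 < 3, so no value of x1 works.

Unsatisfiable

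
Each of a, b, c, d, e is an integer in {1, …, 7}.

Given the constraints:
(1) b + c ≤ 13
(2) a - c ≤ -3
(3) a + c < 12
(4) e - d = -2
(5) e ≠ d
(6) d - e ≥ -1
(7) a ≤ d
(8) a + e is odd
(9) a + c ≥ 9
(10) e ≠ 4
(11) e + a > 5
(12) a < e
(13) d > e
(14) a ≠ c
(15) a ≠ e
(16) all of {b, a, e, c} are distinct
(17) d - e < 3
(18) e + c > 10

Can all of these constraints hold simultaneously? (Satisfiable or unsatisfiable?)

Setting (a, b, c, d, e) = (2, 4, 7, 7, 5) satisfies everything: constraint 1: b + c = 11; constraint 2: a - c = -5, and the others follow.

Satisfiable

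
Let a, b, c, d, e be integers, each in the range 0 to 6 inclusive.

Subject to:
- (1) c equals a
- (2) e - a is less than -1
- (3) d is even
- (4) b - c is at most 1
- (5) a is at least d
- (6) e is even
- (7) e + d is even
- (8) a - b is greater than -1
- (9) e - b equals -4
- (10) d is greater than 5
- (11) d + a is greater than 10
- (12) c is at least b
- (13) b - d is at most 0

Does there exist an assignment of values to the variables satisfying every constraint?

Satisfiable

Try a = 6, b = 6, c = 6, d = 6, e = 2.
Check constraint 2: e - a = -4; constraint 4: b - c = 0; constraint 8: a - b = 0. The remaining constraints are straightforward to verify.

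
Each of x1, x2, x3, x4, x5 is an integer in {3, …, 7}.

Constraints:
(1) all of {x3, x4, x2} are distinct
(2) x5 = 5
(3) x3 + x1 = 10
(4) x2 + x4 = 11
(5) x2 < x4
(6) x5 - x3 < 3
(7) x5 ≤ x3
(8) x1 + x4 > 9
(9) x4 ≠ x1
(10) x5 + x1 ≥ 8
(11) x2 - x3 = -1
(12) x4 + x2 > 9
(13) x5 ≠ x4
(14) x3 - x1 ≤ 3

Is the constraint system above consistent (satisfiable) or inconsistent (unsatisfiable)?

Try x1 = 5, x2 = 4, x3 = 5, x4 = 7, x5 = 5.
Check constraint 3: x3 + x1 = 10; constraint 4: x2 + x4 = 11; constraint 6: x5 - x3 = 0. The remaining constraints are straightforward to verify.

Satisfiable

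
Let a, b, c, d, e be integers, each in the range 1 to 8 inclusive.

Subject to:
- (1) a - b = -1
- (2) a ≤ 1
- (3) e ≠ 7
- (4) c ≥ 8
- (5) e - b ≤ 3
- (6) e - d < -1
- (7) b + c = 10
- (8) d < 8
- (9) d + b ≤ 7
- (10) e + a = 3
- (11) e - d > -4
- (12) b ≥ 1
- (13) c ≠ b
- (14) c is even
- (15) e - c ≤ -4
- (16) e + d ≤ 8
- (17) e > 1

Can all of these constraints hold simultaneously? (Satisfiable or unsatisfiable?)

The assignment a = 1, b = 2, c = 8, d = 5, e = 2 works:
  constraint 1 holds since a - b = -1.
  constraint 5 holds since e - b = 0.
  constraint 6 holds since e - d = -3.
The rest check out directly.

Satisfiable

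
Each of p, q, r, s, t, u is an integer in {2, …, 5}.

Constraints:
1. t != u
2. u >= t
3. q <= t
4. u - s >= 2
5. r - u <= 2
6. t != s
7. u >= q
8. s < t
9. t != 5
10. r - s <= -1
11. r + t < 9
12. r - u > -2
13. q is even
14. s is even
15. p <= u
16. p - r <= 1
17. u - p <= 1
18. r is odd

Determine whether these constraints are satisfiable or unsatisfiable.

Unsatisfiable

Constraints 4, 10, 16, and 17 give u − s ≥ 2, s − r ≥ 1, r − p ≥ -1, p − u ≥ -1.
Adding all 4 inequalities: the left sides telescope to 0, and the right sides sum to 2 + 1 + (-1) + (-1) = 1. So 0 ≥ 1, which is false.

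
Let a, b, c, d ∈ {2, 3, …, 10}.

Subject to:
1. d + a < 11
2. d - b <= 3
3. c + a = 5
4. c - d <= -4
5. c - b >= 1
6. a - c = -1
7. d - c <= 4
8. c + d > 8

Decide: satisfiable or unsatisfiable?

Unsatisfiable

Constraints 2, 4, and 5 give b − d ≥ -3, d − c ≥ 4, c − b ≥ 1.
Adding all 3 inequalities: the left sides telescope to 0, and the right sides sum to (-3) + 4 + 1 = 2. So 0 ≥ 2, which is false.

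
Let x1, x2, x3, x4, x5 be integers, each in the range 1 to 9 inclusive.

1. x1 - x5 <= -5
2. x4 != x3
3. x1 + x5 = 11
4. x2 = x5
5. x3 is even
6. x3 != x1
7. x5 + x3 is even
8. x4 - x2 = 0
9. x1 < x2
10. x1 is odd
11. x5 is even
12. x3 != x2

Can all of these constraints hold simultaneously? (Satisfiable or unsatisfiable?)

Take x1 = 3, x2 = 8, x3 = 2, x4 = 8, x5 = 8. Then constraint 1: x1 - x5 = -5; constraint 3: x1 + x5 = 11; constraint 8: x4 - x2 = 0, and every other listed constraint is also met.

Satisfiable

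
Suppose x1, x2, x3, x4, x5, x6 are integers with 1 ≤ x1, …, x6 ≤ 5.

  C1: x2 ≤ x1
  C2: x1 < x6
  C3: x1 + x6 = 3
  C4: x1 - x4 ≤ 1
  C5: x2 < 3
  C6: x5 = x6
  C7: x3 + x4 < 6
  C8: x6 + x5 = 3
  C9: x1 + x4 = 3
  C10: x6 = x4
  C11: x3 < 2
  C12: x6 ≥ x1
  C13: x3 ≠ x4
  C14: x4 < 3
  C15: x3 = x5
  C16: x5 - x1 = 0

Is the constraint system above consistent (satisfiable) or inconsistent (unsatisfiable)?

From constraints 6, 10, and 15, x3 = x5 = x6 = x4, so x3 = x4. But constraint 13 says x3 ≠ x4. Contradiction.

Unsatisfiable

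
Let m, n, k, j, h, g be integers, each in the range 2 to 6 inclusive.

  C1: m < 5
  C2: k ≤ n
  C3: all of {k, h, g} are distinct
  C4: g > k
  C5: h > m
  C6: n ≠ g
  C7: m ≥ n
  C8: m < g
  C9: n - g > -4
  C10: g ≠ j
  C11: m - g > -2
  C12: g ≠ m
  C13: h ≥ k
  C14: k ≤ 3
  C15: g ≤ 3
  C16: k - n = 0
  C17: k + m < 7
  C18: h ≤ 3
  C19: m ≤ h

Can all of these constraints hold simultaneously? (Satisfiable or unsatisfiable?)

Constraints 14, 15, and 18 confine each of k, h, g to the 2 values {2, 3} (the domain already gives each ≥ 2).
Constraint 3 requires all 3 of them to be distinct, but only 2 values are available — impossible by the pigeonhole principle.

Unsatisfiable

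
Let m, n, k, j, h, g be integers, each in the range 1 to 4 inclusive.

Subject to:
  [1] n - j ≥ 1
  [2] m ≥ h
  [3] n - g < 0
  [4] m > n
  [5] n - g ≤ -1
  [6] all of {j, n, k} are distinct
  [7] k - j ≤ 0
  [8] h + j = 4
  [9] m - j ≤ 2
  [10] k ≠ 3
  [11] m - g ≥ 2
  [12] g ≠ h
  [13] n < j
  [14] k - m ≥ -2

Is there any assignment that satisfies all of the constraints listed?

Unsatisfiable

Constraints 1, 5, 7, 11, and 14 give g − n ≥ 1, n − j ≥ 1, j − k ≥ 0, k − m ≥ -2, m − g ≥ 2.
Adding all 5 inequalities: the left sides telescope to 0, and the right sides sum to 1 + 1 + 0 + (-2) + 2 = 2. So 0 ≥ 2, which is false.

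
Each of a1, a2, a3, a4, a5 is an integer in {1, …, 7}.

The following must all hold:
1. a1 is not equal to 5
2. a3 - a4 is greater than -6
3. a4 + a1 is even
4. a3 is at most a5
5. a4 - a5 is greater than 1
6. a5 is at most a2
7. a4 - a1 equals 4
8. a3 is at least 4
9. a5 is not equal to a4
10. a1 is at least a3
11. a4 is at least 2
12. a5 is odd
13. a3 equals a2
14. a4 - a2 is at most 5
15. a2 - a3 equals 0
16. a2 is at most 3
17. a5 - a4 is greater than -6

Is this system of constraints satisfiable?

Unsatisfiable

From constraints 4 and 8: a5 ≥ a3 and a3 ≥ 4, so a5 ≥ 4. From constraints 6 and 16: a5 ≤ a2 and a2 ≤ 3, so a5 ≤ 3. But 3 < 4, so no value of a5 works.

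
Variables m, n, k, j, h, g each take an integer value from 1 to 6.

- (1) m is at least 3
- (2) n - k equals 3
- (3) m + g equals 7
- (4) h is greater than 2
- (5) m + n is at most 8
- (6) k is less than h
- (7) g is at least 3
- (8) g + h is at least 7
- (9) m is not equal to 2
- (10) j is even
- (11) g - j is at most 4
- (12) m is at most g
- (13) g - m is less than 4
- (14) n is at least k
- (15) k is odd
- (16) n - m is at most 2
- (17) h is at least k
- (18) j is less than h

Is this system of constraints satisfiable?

Try m = 3, n = 4, k = 1, j = 2, h = 6, g = 4.
Check constraint 2: n - k = 3; constraint 3: m + g = 7. The remaining constraints are straightforward to verify.

Satisfiable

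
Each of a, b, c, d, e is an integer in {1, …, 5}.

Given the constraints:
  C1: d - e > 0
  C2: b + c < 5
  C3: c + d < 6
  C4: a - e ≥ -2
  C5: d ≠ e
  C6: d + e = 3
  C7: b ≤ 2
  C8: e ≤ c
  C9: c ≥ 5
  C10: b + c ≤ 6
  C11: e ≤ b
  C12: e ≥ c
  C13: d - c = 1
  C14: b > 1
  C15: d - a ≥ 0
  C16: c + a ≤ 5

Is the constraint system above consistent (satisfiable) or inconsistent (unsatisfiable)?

Unsatisfiable

From constraints 9 and 12: e ≥ c and c ≥ 5, so e ≥ 5. From constraints 7 and 11: e ≤ b and b ≤ 2, so e ≤ 2. But 2 < 5, so no value of e works.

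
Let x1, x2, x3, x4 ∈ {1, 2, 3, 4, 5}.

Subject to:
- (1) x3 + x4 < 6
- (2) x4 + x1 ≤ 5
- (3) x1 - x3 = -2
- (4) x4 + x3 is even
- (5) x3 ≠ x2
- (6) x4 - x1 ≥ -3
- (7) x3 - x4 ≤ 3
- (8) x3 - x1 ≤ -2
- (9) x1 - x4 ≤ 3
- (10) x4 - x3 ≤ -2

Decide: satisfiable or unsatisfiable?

Unsatisfiable

Constraints 8, 9, and 10 give x3 − x4 ≥ 2, x4 − x1 ≥ -3, x1 − x3 ≥ 2.
Adding all 3 inequalities: the left sides telescope to 0, and the right sides sum to 2 + (-3) + 2 = 1. So 0 ≥ 1, which is false.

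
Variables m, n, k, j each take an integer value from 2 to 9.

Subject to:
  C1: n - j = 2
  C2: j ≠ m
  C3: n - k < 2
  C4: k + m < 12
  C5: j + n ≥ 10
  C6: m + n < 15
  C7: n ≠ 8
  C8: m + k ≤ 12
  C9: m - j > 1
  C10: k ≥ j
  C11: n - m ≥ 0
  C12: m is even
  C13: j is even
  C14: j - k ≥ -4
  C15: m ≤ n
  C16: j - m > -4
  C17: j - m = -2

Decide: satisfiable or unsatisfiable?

Satisfiable

Setting (m, n, k, j) = (6, 6, 5, 4) satisfies everything: constraint 1: n - j = 2; constraint 3: n - k = 1; constraint 4: k + m = 11, and the others follow.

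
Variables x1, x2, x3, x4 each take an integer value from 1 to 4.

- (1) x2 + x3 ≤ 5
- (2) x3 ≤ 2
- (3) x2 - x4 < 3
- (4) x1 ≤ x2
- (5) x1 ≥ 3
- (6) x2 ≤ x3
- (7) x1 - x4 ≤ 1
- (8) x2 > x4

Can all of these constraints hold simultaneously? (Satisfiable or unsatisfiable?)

Unsatisfiable

From constraints 4 and 5: x2 ≥ x1 and x1 ≥ 3, so x2 ≥ 3. From constraints 2 and 6: x2 ≤ x3 and x3 ≤ 2, so x2 ≤ 2. But 2 < 3, so no value of x2 works.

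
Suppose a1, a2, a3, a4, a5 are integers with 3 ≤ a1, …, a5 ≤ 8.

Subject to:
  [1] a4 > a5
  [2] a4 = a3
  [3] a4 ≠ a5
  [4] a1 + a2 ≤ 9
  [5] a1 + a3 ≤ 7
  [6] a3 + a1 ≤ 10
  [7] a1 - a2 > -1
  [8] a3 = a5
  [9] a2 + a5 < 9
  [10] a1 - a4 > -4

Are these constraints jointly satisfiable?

Unsatisfiable

From constraints 2 and 8, a4 = a3 = a5, so a4 = a5. But constraint 3 says a4 ≠ a5. Contradiction.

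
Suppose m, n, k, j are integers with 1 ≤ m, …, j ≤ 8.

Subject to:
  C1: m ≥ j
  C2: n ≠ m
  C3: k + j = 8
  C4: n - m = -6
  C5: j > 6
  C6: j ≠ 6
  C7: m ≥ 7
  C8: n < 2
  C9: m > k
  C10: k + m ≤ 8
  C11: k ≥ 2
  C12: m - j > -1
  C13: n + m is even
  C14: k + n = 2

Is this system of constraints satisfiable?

From constraint 11: k ≥ 2. From constraint 7: m ≥ 7. Hence k + m ≥ 9. But constraint 10 requires k + m ≤ 8, and 8 < 9. Contradiction.

Unsatisfiable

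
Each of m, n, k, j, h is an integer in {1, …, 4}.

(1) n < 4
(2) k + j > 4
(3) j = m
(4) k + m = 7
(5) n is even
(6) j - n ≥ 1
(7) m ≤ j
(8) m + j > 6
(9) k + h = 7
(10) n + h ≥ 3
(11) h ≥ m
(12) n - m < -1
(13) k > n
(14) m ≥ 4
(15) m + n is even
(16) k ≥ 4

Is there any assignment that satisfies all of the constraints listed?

Unsatisfiable

From constraint 16: k ≥ 4. From constraints 11 and 14: h ≥ m ≥ 4. Hence k + h ≥ 8. But constraint 9 requires k + h = 7, and 7 < 8. Contradiction.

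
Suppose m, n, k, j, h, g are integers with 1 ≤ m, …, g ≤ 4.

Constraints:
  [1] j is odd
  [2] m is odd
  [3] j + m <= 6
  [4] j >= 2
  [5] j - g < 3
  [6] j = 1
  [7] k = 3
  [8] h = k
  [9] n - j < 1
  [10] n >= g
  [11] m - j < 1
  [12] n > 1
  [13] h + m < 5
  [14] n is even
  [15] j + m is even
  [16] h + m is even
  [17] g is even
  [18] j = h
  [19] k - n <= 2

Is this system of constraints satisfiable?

Unsatisfiable

Constraint 6 fixes j = 1 and constraint 7 fixes k = 3. Constraints 8 and 18 give j = h = k, so j = k. But 1 ≠ 3 — contradiction.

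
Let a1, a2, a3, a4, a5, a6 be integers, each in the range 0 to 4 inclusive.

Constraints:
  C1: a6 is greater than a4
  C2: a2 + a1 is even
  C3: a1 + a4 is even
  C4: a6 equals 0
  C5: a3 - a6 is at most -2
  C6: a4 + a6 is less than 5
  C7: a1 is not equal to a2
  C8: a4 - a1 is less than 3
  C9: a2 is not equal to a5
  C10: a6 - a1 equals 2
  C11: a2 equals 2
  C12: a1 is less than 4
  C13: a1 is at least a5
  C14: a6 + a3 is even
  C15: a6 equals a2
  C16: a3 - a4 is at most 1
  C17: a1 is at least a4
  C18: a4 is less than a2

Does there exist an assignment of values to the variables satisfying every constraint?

Unsatisfiable

Constraint 4 fixes a6 = 0 and constraint 11 fixes a2 = 2, but constraint 15 requires a6 = a2. Since 0 ≠ 2, contradiction.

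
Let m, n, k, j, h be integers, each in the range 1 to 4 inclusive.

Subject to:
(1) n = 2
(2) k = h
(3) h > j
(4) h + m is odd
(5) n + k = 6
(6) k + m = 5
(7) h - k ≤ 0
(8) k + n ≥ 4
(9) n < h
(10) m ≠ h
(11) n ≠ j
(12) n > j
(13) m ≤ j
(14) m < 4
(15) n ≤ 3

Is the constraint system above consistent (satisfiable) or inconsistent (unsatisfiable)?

Satisfiable

Try m = 1, n = 2, k = 4, j = 1, h = 4.
Check constraint 5: n + k = 6; constraint 6: k + m = 5. The remaining constraints are straightforward to verify.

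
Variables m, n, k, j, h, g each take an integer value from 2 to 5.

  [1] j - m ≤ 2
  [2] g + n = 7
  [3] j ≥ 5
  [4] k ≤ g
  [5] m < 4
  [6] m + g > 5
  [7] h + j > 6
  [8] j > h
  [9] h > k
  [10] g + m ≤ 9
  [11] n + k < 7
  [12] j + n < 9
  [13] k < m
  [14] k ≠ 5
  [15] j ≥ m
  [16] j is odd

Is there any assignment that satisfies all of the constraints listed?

Satisfiable

One satisfying assignment is m = 3, n = 2, k = 2, j = 5, h = 4, g = 5.
For the less obvious constraints — constraint 1: j - m = 2; constraint 2: g + n = 7; constraint 6: m + g = 8 — and the others hold by inspection.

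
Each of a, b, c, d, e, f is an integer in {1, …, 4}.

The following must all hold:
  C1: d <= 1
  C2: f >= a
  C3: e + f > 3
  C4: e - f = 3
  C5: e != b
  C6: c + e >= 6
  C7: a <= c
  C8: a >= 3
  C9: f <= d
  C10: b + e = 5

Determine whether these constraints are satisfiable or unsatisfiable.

From constraints 2 and 8: f ≥ a and a ≥ 3, so f ≥ 3. From constraints 1 and 9: f ≤ d and d ≤ 1, so f ≤ 1. But 1 < 3, so no value of f works.

Unsatisfiable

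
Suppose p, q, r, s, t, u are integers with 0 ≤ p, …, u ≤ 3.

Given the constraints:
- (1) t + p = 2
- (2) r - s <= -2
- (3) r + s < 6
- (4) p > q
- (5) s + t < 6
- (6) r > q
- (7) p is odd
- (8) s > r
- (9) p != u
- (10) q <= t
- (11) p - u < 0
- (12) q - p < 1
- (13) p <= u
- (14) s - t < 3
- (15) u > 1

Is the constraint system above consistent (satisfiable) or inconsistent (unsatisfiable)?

Satisfiable

Take p = 1, q = 0, r = 1, s = 3, t = 1, u = 2. Then constraint 1: t + p = 2; constraint 2: r - s = -2; constraint 3: r + s = 4, and every other listed constraint is also met.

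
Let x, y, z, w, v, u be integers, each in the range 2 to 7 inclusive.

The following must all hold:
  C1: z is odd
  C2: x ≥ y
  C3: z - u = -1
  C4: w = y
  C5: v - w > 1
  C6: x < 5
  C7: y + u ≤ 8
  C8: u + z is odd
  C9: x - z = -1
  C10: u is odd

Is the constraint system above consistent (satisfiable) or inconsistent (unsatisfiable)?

Unsatisfiable

Constraint 10 makes u odd and constraint 1 makes z odd, so u + z must be even. Constraint 8 says u + z is odd — contradiction.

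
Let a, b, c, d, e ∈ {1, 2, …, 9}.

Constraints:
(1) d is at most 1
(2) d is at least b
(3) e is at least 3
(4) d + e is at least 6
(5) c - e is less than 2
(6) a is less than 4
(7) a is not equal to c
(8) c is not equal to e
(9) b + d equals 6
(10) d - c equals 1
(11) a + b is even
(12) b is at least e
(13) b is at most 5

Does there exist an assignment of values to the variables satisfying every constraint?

Unsatisfiable

From constraints 3 and 12: b ≥ e and e ≥ 3, so b ≥ 3. From constraints 1 and 2: b ≤ d and d ≤ 1, so b ≤ 1. But 1 < 3, so no value of b works.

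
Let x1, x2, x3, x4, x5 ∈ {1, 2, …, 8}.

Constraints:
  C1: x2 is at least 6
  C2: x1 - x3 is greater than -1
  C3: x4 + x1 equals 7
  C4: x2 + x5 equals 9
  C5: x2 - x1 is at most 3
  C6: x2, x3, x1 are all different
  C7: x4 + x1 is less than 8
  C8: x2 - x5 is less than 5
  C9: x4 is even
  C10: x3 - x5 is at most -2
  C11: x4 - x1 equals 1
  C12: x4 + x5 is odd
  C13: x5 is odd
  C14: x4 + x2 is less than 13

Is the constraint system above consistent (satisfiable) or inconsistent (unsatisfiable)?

Satisfiable

The assignment x1 = 3, x2 = 6, x3 = 1, x4 = 4, x5 = 3 works:
  constraint 2 holds since x1 - x3 = 2.
  constraint 3 holds since x4 + x1 = 7.
  constraint 4 holds since x2 + x5 = 9.
The rest check out directly.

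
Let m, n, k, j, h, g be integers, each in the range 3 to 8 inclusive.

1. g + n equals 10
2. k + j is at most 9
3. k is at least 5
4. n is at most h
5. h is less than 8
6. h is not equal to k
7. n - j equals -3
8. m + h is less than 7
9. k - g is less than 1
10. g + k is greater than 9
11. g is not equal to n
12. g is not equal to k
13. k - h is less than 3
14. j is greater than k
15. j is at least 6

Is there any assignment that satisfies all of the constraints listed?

From constraint 3: k ≥ 5. From constraint 15: j ≥ 6. Hence k + j ≥ 11. But constraint 2 requires k + j ≤ 9, and 9 < 11. Contradiction.

Unsatisfiable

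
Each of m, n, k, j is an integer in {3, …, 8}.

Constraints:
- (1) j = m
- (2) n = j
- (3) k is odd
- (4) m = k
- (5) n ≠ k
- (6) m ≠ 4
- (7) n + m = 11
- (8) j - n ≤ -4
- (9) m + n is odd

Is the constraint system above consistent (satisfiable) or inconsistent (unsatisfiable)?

From constraints 1, 2, and 4, n = j = m = k, so n = k. But constraint 5 says n ≠ k. Contradiction.

Unsatisfiable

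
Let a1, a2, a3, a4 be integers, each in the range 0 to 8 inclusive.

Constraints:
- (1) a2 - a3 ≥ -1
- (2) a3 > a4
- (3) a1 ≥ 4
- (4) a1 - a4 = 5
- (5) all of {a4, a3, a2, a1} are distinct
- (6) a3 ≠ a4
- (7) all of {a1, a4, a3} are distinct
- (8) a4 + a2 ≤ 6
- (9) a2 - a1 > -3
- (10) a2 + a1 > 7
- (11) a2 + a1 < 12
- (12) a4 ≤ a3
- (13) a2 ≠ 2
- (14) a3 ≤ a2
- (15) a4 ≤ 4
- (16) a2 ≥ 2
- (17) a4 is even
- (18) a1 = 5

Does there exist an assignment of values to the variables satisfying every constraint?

Satisfiable

One satisfying assignment is a1 = 5, a2 = 4, a3 = 2, a4 = 0.
For the less obvious constraints — constraint 1: a2 - a3 = 2; constraint 4: a1 - a4 = 5 — and the others hold by inspection.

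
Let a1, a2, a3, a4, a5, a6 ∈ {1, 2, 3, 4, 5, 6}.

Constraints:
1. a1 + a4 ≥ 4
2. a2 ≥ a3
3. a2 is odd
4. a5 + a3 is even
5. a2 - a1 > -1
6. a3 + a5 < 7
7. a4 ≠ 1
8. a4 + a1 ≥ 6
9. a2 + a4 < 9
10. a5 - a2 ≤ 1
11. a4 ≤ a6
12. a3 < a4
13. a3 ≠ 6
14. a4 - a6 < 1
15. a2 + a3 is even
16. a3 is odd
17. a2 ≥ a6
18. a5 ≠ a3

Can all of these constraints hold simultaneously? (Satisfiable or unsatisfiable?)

Setting (a1, a2, a3, a4, a5, a6) = (3, 3, 1, 3, 3, 3) satisfies everything: constraint 1: a1 + a4 = 6; constraint 5: a2 - a1 = 0, and the others follow.

Satisfiable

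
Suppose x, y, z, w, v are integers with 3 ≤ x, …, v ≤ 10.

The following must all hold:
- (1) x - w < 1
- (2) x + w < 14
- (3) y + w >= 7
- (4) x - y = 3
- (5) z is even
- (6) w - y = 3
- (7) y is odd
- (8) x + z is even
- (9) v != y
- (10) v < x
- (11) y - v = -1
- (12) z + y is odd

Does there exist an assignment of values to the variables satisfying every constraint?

Setting (x, y, z, w, v) = (6, 3, 6, 6, 4) satisfies everything: constraint 1: x - w = 0; constraint 2: x + w = 12; constraint 3: y + w = 9, and the others follow.

Satisfiable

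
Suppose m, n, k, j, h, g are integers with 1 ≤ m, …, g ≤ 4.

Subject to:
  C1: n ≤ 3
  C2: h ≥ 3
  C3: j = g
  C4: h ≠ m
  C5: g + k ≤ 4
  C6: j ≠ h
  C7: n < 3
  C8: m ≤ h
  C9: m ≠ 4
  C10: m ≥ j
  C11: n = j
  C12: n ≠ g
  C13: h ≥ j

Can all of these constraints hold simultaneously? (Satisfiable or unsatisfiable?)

From constraints 3 and 11, n = j = g, so n = g. But constraint 12 says n ≠ g. Contradiction.

Unsatisfiable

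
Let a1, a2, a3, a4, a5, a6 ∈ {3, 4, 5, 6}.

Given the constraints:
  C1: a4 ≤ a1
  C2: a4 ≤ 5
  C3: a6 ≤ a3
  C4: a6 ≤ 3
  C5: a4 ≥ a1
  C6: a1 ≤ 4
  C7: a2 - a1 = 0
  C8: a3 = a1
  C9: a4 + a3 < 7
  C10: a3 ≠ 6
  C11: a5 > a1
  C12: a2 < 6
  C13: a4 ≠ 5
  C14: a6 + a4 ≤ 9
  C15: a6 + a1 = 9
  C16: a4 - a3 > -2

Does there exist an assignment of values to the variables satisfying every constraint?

From constraint 4: a6 ≤ 3. From constraints 2 and 5: a1 ≤ a4 ≤ 5. Hence a6 + a1 ≤ 8. But constraint 15 requires a6 + a1 = 9, and 9 > 8. Contradiction.

Unsatisfiable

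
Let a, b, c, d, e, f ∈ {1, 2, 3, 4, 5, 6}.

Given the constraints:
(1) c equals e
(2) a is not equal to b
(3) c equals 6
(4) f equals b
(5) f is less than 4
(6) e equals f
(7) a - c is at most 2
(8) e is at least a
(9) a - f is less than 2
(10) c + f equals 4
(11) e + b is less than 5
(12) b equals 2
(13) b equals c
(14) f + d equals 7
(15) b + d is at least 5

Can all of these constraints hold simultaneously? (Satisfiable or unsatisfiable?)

Constraint 3 fixes c = 6 and constraint 12 fixes b = 2. Constraints 1, 4, and 6 give c = e = f = b, so c = b. But 6 ≠ 2 — contradiction.

Unsatisfiable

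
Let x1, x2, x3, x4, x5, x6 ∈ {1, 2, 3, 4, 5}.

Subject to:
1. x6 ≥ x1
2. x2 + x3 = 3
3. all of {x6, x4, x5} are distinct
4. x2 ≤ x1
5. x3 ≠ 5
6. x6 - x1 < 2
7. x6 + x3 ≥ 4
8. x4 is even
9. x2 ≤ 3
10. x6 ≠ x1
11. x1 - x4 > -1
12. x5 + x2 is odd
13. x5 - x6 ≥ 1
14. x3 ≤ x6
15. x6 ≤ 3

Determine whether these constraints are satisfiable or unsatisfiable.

The assignment x1 = 2, x2 = 1, x3 = 2, x4 = 2, x5 = 4, x6 = 3 works:
  constraint 2 holds since x2 + x3 = 3.
  constraint 6 holds since x6 - x1 = 1.
The rest check out directly.

Satisfiable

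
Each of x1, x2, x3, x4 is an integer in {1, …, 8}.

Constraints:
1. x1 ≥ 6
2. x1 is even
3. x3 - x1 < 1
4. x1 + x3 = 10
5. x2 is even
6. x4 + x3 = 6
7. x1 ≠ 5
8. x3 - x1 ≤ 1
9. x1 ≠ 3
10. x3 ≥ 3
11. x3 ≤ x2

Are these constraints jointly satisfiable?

Satisfiable

Take x1 = 6, x2 = 6, x3 = 4, x4 = 2. Then constraint 3: x3 - x1 = -2; constraint 4: x1 + x3 = 10, and every other listed constraint is also met.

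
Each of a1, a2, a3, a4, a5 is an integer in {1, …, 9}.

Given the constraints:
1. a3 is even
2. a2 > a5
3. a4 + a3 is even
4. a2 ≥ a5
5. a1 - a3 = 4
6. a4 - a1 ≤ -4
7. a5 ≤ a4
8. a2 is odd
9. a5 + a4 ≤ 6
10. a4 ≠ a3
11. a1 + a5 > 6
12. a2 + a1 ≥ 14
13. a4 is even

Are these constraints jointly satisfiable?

Satisfiable

One satisfying assignment is a1 = 8, a2 = 9, a3 = 4, a4 = 2, a5 = 1.
For the less obvious constraints — constraint 5: a1 - a3 = 4; constraint 6: a4 - a1 = -6; constraint 9: a5 + a4 = 3 — and the others hold by inspection.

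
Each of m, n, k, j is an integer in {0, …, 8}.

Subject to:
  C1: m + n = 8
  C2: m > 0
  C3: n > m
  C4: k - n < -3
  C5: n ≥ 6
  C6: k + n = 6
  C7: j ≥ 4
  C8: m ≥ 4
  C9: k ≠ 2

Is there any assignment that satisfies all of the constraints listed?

Unsatisfiable

From constraint 8: m ≥ 4. From constraint 5: n ≥ 6. Hence m + n ≥ 10. But constraint 1 requires m + n = 8, and 8 < 10. Contradiction.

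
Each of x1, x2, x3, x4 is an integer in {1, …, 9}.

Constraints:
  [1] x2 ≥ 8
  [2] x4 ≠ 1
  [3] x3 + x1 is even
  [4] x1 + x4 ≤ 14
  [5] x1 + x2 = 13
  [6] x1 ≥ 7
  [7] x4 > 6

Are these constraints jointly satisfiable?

From constraint 6: x1 ≥ 7. From constraint 1: x2 ≥ 8. Hence x1 + x2 ≥ 15. But constraint 5 requires x1 + x2 = 13, and 13 < 15. Contradiction.

Unsatisfiable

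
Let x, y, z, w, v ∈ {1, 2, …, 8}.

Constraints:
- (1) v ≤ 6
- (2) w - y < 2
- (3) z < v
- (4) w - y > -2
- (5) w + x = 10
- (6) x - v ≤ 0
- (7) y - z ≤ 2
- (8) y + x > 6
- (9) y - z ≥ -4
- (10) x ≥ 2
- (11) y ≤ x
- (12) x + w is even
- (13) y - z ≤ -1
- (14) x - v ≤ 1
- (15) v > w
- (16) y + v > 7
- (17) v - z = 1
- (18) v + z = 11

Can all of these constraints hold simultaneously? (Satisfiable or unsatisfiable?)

Setting (x, y, z, w, v) = (5, 4, 5, 5, 6) satisfies everything: constraint 2: w - y = 1; constraint 4: w - y = 1, and the others follow.

Satisfiable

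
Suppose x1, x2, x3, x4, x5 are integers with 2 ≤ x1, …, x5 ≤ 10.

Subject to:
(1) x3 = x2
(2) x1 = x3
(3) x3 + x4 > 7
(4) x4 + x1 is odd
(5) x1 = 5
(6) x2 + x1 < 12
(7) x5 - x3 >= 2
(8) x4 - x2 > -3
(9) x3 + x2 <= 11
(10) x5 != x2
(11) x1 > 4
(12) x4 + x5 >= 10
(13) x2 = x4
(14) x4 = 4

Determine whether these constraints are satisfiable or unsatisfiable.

Unsatisfiable

Constraint 5 fixes x1 = 5 and constraint 14 fixes x4 = 4. Constraints 1, 2, and 13 give x1 = x3 = x2 = x4, so x1 = x4. But 5 ≠ 4 — contradiction.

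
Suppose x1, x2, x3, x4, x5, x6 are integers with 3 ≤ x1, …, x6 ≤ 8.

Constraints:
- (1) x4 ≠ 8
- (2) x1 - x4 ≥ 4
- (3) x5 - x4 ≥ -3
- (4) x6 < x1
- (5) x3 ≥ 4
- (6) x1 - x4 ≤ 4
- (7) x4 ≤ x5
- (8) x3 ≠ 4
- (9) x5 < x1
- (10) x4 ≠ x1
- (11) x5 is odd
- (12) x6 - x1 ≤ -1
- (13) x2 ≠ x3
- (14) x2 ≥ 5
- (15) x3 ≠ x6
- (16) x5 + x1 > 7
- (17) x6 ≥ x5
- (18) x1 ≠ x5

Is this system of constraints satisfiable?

Satisfiable

Setting (x1, x2, x3, x4, x5, x6) = (7, 5, 7, 3, 3, 5) satisfies everything: constraint 2: x1 - x4 = 4; constraint 3: x5 - x4 = 0; constraint 6: x1 - x4 = 4, and the others follow.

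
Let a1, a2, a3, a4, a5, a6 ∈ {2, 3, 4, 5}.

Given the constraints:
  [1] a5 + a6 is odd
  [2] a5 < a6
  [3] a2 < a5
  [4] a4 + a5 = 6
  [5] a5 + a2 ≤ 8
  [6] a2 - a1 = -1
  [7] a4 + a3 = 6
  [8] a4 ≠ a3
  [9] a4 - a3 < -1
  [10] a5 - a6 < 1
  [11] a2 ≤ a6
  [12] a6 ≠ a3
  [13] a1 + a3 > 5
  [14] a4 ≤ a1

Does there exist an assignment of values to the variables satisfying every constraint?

Satisfiable

Take a1 = 4, a2 = 3, a3 = 4, a4 = 2, a5 = 4, a6 = 5. Then constraint 4: a4 + a5 = 6; constraint 5: a5 + a2 = 7, and every other listed constraint is also met.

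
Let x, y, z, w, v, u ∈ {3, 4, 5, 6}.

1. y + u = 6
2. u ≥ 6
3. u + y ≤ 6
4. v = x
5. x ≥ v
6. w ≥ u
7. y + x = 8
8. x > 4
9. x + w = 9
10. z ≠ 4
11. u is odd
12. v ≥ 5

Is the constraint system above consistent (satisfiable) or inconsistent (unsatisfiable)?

From constraints 5 and 12: x ≥ v ≥ 5. From constraints 2 and 6: w ≥ u ≥ 6. Hence x + w ≥ 11. But constraint 9 requires x + w = 9, and 9 < 11. Contradiction.

Unsatisfiable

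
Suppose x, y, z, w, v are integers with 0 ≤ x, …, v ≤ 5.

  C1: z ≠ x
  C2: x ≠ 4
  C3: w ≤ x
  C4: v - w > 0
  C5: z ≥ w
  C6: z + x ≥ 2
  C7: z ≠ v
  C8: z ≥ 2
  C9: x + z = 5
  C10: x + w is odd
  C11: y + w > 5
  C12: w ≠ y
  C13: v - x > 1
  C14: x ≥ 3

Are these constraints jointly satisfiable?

Satisfiable

Try x = 3, y = 5, z = 2, w = 2, v = 5.
Check constraint 4: v - w = 3; constraint 6: z + x = 5; constraint 9: x + z = 5. The remaining constraints are straightforward to verify.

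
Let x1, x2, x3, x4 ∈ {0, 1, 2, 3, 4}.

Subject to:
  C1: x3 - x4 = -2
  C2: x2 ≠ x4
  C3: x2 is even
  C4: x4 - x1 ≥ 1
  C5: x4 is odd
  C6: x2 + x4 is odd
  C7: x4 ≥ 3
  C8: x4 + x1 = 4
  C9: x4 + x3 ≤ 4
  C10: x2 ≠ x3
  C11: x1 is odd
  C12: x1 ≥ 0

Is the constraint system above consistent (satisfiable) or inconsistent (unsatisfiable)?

Try x1 = 1, x2 = 2, x3 = 1, x4 = 3.
Check constraint 1: x3 - x4 = -2; constraint 4: x4 - x1 = 2. The remaining constraints are straightforward to verify.

Satisfiable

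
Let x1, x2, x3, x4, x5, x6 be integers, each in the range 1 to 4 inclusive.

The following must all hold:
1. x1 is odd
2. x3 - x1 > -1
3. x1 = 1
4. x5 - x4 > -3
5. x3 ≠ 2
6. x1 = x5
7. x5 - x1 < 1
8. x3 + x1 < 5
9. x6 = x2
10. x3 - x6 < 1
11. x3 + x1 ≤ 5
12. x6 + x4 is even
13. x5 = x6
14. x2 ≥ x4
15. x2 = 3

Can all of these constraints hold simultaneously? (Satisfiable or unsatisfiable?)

Unsatisfiable

Constraint 3 fixes x1 = 1 and constraint 15 fixes x2 = 3. Constraints 6, 9, and 13 give x1 = x5 = x6 = x2, so x1 = x2. But 1 ≠ 3 — contradiction.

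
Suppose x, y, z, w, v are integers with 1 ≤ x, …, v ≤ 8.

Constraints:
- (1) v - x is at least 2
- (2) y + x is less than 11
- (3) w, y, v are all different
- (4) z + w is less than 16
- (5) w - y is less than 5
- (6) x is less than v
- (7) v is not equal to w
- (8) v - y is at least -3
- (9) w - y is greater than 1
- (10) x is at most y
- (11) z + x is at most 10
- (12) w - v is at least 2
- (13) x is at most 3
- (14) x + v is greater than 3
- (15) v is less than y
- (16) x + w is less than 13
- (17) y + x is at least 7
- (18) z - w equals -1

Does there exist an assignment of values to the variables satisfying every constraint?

One satisfying assignment is x = 2, y = 6, z = 7, w = 8, v = 4.
For the less obvious constraints — constraint 1: v - x = 2; constraint 2: y + x = 8; constraint 4: z + w = 15 — and the others hold by inspection.

Satisfiable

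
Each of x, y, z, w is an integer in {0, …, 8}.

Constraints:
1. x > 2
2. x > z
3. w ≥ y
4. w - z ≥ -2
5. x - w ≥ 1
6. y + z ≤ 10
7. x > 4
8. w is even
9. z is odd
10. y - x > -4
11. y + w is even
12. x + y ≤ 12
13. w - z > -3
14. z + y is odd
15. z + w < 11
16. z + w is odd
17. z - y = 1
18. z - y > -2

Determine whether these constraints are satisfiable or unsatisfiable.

Satisfiable

Setting (x, y, z, w) = (6, 4, 5, 4) satisfies everything: constraint 4: w - z = -1; constraint 5: x - w = 2, and the others follow.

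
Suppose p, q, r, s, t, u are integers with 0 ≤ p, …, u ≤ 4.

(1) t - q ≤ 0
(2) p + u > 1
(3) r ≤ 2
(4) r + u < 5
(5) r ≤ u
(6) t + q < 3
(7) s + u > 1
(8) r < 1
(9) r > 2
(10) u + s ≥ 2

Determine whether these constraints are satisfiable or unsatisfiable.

From constraint 9: r ≥ 3. From constraint 3: r ≤ 2. But 2 < 3, so no value of r works.

Unsatisfiable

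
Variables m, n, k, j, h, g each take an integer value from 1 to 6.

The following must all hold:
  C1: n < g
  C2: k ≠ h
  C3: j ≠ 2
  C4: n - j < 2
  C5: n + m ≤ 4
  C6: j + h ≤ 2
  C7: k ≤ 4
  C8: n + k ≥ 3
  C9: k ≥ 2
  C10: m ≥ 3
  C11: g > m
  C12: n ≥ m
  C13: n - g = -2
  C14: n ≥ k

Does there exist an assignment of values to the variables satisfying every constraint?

Unsatisfiable

From constraints 9 and 14: n ≥ k ≥ 2. From constraint 10: m ≥ 3. Hence n + m ≥ 5. But constraint 5 requires n + m ≤ 4, and 4 < 5. Contradiction.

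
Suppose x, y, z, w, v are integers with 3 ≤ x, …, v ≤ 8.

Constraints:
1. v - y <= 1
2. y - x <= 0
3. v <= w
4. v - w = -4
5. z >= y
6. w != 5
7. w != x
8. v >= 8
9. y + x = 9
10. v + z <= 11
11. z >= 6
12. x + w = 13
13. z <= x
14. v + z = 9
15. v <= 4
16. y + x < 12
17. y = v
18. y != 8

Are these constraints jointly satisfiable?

Unsatisfiable

From constraints 11 and 13: x ≥ z ≥ 6. From constraints 3 and 8: w ≥ v ≥ 8. Hence x + w ≥ 14. But constraint 12 requires x + w = 13, and 13 < 14. Contradiction.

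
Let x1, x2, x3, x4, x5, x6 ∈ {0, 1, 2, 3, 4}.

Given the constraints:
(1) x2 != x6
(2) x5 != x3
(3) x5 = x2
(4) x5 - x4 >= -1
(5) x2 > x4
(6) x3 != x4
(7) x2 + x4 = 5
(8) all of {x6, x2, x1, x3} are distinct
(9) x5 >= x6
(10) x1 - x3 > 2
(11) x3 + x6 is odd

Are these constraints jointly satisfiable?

Take x1 = 4, x2 = 3, x3 = 1, x4 = 2, x5 = 3, x6 = 2. Then constraint 4: x5 - x4 = 1; constraint 7: x2 + x4 = 5; constraint 10: x1 - x3 = 3, and every other listed constraint is also met.

Satisfiable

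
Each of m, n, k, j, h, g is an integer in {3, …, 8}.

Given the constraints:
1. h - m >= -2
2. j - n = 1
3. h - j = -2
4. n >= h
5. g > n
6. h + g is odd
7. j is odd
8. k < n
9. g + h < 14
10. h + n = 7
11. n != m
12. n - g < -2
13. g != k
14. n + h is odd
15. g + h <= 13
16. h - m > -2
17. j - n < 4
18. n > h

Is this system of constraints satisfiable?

Setting (m, n, k, j, h, g) = (3, 4, 3, 5, 3, 8) satisfies everything: constraint 1: h - m = 0; constraint 2: j - n = 1; constraint 3: h - j = -2, and the others follow.

Satisfiable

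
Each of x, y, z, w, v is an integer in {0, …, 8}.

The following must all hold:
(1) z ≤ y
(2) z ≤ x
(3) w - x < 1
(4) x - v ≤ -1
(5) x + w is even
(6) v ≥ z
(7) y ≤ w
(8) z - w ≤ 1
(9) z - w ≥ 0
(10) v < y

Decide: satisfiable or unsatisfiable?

Unsatisfiable

Constraints 2, 4, 7, 9, and 10 give z ≤ x, x < v, v < y, y ≤ w, w ≤ z. Chaining: z ≤ x < v < y ≤ w ≤ z, which forces z < z — impossible.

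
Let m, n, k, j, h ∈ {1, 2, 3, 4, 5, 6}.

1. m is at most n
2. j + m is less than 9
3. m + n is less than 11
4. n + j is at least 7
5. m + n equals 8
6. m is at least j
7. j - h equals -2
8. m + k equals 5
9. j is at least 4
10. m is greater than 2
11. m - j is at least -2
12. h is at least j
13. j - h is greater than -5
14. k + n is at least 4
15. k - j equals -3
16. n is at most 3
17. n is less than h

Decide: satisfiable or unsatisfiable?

From constraints 6 and 9: m ≥ j and j ≥ 4, so m ≥ 4. From constraints 1 and 16: m ≤ n and n ≤ 3, so m ≤ 3. But 3 < 4, so no value of m works.

Unsatisfiable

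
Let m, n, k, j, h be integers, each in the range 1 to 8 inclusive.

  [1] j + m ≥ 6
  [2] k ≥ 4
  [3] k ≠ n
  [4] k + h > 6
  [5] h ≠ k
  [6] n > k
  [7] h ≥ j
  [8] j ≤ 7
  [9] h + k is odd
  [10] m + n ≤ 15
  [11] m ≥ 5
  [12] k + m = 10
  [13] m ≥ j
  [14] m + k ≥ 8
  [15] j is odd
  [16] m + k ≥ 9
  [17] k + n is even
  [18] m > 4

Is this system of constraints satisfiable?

Satisfiable

Take m = 6, n = 8, k = 4, j = 1, h = 3. Then constraint 1: j + m = 7; constraint 4: k + h = 7, and every other listed constraint is also met.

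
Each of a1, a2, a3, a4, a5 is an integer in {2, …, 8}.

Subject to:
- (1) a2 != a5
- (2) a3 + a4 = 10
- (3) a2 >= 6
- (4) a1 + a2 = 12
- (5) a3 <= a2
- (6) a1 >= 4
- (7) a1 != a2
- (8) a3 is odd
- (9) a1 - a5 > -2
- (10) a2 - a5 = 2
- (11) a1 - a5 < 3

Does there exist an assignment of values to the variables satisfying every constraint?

Setting (a1, a2, a3, a4, a5) = (5, 7, 7, 3, 5) satisfies everything: constraint 2: a3 + a4 = 10; constraint 4: a1 + a2 = 12, and the others follow.

Satisfiable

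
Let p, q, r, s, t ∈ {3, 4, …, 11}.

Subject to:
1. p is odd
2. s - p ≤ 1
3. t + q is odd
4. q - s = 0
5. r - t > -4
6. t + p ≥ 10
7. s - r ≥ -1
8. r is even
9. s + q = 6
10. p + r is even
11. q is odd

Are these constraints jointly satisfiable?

Constraint 1 makes p odd and constraint 8 makes r even, so p + r must be odd. Constraint 10 says p + r is even — contradiction.

Unsatisfiable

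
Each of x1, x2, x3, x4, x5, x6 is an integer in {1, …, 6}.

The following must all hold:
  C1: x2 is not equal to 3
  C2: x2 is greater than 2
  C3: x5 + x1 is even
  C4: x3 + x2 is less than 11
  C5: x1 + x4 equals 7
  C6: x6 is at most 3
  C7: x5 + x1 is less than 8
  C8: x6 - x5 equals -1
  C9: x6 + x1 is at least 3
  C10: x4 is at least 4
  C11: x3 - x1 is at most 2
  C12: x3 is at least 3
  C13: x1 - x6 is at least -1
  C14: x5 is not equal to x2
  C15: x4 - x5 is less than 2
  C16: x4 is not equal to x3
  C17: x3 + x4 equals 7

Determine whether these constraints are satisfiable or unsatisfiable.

Satisfiable

The assignment x1 = 3, x2 = 6, x3 = 3, x4 = 4, x5 = 3, x6 = 2 works:
  constraint 4 holds since x3 + x2 = 9.
  constraint 5 holds since x1 + x4 = 7.
The rest check out directly.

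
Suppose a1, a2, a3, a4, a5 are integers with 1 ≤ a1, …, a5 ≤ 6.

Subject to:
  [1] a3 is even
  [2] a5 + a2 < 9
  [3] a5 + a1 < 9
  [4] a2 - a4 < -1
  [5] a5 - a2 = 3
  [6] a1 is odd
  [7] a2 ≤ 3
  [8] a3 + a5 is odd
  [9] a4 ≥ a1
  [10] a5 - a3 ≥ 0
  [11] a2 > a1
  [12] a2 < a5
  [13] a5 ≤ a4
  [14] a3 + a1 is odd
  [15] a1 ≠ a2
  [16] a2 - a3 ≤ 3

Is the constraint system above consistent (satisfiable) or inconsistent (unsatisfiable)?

One satisfying assignment is a1 = 1, a2 = 2, a3 = 2, a4 = 6, a5 = 5.
For the less obvious constraints — constraint 2: a5 + a2 = 7; constraint 3: a5 + a1 = 6 — and the others hold by inspection.

Satisfiable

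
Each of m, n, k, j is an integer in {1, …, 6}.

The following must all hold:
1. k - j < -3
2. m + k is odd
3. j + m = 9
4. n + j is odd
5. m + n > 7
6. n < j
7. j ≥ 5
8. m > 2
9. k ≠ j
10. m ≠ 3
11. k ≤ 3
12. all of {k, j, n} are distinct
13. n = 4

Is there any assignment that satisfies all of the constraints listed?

Satisfiable

One satisfying assignment is m = 4, n = 4, k = 1, j = 5.
For the less obvious constraints — constraint 1: k - j = -4; constraint 3: j + m = 9; constraint 5: m + n = 8 — and the others hold by inspection.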